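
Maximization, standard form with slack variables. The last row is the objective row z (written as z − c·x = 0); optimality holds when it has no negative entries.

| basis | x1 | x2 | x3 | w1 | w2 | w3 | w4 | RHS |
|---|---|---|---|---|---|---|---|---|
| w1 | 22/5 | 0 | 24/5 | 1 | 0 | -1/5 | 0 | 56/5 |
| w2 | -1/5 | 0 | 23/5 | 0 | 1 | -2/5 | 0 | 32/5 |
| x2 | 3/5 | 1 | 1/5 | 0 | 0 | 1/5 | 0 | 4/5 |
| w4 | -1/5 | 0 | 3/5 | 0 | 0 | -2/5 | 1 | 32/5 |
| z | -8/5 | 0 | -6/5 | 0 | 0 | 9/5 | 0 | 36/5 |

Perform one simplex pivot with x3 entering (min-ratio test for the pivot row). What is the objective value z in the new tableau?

Ratio test on column x3 — row 1: (56/5)/(24/5) = 7/3; row 2: (32/5)/(23/5) = 32/23; row 3: (4/5)/(1/5) = 4; row 4: (32/5)/(3/5) = 32/3. Minimum is 32/23 at row 2 (w2 leaves); pivot element 23/5.
Pivot on row 2; the z-row RHS becomes 36/5 − (-6/5)·(32/23) = 204/23.

204/23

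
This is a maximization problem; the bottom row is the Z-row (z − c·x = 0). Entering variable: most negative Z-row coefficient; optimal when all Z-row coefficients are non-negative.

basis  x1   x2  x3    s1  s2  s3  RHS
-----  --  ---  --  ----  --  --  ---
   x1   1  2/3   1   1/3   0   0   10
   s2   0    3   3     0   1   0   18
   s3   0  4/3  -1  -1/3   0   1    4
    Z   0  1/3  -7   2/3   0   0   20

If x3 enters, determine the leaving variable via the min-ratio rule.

Column x3 entries and ratios — x1: 10/1 = 10; s2: 18/3 = 6; s3: -1 ≤ 0, skip.
Smallest ratio is 6 in the row of s2, so s2 leaves.

s2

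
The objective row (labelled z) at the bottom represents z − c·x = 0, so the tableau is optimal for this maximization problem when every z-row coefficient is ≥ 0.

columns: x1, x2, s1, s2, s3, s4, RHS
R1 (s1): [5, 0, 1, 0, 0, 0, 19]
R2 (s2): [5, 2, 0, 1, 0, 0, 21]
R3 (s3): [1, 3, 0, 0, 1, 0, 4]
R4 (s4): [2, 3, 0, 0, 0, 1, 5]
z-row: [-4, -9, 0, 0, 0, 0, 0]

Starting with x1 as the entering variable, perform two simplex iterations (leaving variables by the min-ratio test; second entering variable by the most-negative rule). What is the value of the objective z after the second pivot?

13

Ratio test on column x1 — row 1: 19/5 = 19/5; row 2: 21/5 = 21/5; row 3: 4/1 = 4; row 4: 5/2 = 5/2. Minimum is 5/2 at row 4 (s4 leaves); pivot element 2.
Pivot on row 4; the z-row RHS becomes 0 − (-4)·(5/2) = 10.
Next entering variable (most negative z-row entry -3): x2.
Ratio test on column x2 — row 1: entry -15/2 ≤ 0; row 2: entry -11/2 ≤ 0; row 3: (3/2)/(3/2) = 1; row 4: (5/2)/(3/2) = 5/3. Minimum is 1 at row 3 (s3 leaves); pivot element 3/2.
After the second pivot the z-row RHS is 10 − (-3)·1 = 13.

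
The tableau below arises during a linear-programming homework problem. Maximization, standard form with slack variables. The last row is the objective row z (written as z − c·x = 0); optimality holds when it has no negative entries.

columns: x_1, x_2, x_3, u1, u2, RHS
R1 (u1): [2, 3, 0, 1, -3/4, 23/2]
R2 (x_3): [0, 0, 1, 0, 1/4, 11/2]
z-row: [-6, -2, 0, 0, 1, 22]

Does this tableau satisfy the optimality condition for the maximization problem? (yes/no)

no

The z-row has a negative entry -6 in column x_1, so it is not optimal.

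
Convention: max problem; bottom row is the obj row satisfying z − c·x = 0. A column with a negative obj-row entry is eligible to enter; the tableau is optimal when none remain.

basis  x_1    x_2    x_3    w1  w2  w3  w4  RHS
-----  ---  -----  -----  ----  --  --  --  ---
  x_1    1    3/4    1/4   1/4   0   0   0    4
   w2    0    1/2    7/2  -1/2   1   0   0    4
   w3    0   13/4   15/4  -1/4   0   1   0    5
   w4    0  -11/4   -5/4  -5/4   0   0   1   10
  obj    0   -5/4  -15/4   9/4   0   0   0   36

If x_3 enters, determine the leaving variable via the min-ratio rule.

Column x_3 entries and ratios — x_1: 4/(1/4) = 16; w2: 4/(7/2) = 8/7; w3: 5/(15/4) = 4/3; w4: -5/4 ≤ 0, skip.
Smallest ratio is 8/7 in the row of w2, so w2 leaves.

w2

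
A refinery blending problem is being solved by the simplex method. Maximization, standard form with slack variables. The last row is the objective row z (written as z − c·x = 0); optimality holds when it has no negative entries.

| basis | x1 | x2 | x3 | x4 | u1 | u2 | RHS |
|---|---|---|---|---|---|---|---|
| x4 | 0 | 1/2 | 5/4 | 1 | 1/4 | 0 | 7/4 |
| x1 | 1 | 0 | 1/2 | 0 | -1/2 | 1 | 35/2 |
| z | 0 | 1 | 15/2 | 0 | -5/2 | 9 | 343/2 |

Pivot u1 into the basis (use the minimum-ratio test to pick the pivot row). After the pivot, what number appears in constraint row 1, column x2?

2

Ratio test on column u1 — row 1: (7/4)/(1/4) = 7; row 2: entry -1/2 ≤ 0. Minimum is 7 at row 1 (x4 leaves); pivot element 1/4.
Divide row 1 by 1/4; eliminate column u1 from the other rows.
In the new row 1, the x2 entry is the old entry divided by the pivot: (1/2)/(1/4) = 2.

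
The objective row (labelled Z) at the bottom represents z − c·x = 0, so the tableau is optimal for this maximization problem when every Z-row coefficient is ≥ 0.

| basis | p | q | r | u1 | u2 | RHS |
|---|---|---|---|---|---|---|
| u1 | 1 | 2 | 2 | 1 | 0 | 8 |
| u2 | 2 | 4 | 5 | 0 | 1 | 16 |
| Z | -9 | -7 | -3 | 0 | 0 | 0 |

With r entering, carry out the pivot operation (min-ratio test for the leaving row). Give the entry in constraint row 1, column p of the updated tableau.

Ratio test on column r — row 1: 8/2 = 4; row 2: 16/5 = 16/5. Minimum is 16/5 at row 2 (u2 leaves); pivot element 5.
Divide row 2 by 5; eliminate column r from the other rows.
Row 1 update in column p: 1 − 2·(2/5) = 1/5.

1/5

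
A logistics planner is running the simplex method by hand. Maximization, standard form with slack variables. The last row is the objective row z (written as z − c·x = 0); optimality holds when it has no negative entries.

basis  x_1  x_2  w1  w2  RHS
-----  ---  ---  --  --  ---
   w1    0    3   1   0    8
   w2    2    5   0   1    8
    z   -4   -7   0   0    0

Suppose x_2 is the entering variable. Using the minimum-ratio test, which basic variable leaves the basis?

Column x_2 entries and ratios — w1: 8/3 = 8/3; w2: 8/5 = 8/5.
Smallest ratio is 8/5 in the row of w2, so w2 leaves.

w2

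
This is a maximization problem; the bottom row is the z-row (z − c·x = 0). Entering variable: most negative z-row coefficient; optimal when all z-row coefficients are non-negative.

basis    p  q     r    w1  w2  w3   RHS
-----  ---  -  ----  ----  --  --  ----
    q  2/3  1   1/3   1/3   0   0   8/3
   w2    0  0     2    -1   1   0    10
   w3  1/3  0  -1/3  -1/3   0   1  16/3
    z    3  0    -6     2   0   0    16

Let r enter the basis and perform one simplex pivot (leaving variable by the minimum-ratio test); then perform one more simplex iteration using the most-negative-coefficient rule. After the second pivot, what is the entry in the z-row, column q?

Ratio test on column r — row 1: (8/3)/(1/3) = 8; row 2: 10/2 = 5; row 3: entry -1/3 ≤ 0. Minimum is 5 at row 2 (w2 leaves); pivot element 2.
Divide row 2 by 2; eliminate column r from the other rows.
Second iteration: most negative z-row entry is -1 in column w1, so w1 enters.
Ratio test on column w1 — row 1: 1/(1/2) = 2; row 2: entry -1/2 ≤ 0; row 3: entry -1/2 ≤ 0. Minimum is 2 at row 1 (q leaves); pivot element 1/2.
Divide row 1 by 1/2; eliminate column w1 from the other rows.
After both pivots, the entry at the z-row, column q is 2.

2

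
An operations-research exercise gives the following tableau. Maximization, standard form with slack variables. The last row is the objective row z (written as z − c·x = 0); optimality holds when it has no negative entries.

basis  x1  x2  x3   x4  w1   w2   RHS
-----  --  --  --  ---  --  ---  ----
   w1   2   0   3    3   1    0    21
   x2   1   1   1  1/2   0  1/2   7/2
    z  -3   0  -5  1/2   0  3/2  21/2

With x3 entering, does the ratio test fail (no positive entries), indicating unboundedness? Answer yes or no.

Column x3 has positive entries in row(s) 1, 2, so the ratio test bounds it — not unbounded.

no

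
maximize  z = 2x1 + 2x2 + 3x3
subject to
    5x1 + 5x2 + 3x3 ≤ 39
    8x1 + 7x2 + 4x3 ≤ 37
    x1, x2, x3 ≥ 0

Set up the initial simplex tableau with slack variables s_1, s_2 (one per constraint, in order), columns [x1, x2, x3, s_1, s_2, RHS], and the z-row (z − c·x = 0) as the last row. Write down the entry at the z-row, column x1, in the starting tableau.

-2

The z-row carries the negated objective coefficients: the x1 entry is -2.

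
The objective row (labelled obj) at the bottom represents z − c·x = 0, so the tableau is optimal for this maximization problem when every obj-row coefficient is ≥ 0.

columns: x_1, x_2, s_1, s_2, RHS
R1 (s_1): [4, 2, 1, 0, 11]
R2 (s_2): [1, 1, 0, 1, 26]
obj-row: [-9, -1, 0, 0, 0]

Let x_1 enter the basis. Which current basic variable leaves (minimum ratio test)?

s_1

Column x_1 entries and ratios — s_1: 11/4 = 11/4; s_2: 26/1 = 26.
Smallest ratio is 11/4 in the row of s_1, so s_1 leaves.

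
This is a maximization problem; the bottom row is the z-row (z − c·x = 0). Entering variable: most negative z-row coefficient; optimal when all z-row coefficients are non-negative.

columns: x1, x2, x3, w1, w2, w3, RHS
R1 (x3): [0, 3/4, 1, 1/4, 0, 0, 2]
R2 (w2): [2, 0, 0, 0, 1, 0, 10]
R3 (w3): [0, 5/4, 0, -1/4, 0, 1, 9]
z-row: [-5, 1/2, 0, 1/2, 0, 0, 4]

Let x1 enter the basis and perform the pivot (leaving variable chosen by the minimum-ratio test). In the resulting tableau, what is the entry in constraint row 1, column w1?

Ratio test on column x1 — row 1: entry 0 ≤ 0; row 2: 10/2 = 5; row 3: entry 0 ≤ 0. Minimum is 5 at row 2 (w2 leaves); pivot element 2.
Divide row 2 by 2; eliminate column x1 from the other rows.
Row 1 update in column w1: 1/4 − 0·0 = 1/4.

1/4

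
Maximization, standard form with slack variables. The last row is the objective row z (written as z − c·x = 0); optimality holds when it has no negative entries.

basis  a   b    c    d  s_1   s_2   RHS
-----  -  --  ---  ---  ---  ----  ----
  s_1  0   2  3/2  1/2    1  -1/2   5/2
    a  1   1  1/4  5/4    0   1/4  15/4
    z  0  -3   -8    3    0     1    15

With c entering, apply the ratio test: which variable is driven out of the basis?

Column c entries and ratios — s_1: (5/2)/(3/2) = 5/3; a: (15/4)/(1/4) = 15.
Smallest ratio is 5/3 in the row of s_1, so s_1 leaves.

s_1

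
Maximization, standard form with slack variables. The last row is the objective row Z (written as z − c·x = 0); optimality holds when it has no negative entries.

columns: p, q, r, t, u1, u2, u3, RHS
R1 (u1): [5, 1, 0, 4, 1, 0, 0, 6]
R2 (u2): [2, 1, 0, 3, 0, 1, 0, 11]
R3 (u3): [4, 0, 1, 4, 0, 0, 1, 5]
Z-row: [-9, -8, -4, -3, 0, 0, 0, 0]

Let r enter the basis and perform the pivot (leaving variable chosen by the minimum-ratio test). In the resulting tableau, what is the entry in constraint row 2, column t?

3

Ratio test on column r — row 1: entry 0 ≤ 0; row 2: entry 0 ≤ 0; row 3: 5/1 = 5. Minimum is 5 at row 3 (u3 leaves); pivot element 1.
Divide row 3 by 1; eliminate column r from the other rows.
Row 2 update in column t: 3 − 0·4 = 3.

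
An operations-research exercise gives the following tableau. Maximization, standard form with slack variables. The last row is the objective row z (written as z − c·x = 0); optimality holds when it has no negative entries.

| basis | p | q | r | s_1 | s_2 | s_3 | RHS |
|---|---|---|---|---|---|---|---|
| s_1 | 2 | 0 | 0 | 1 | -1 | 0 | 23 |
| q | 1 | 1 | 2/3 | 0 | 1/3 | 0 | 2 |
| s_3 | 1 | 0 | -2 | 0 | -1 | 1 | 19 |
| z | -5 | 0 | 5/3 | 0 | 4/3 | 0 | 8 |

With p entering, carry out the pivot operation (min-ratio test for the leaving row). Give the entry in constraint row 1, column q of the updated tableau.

-2

Ratio test on column p — row 1: 23/2 = 23/2; row 2: 2/1 = 2; row 3: 19/1 = 19. Minimum is 2 at row 2 (q leaves); pivot element 1.
Divide row 2 by 1; eliminate column p from the other rows.
Row 1 update in column q: 0 − 2·1 = -2.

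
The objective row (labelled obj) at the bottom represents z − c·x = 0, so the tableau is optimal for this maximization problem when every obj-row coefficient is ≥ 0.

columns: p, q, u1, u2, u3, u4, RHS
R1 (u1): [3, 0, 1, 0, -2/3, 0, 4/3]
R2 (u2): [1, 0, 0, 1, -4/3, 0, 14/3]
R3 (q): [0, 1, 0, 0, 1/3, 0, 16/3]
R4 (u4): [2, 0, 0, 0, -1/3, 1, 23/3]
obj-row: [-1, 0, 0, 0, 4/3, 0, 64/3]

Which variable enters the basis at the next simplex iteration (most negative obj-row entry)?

p

Negative obj-row entries: p: -1.
The most negative is -1 in column p, so p enters.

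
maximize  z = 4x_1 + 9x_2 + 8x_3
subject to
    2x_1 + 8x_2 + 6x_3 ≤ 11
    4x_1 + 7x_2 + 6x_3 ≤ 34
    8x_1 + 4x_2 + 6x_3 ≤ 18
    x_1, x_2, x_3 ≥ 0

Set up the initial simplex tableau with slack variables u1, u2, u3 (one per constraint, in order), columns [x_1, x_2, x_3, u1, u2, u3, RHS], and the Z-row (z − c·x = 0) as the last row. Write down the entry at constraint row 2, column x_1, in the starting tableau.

Constraint 2 has coefficient 4 on x_1.

4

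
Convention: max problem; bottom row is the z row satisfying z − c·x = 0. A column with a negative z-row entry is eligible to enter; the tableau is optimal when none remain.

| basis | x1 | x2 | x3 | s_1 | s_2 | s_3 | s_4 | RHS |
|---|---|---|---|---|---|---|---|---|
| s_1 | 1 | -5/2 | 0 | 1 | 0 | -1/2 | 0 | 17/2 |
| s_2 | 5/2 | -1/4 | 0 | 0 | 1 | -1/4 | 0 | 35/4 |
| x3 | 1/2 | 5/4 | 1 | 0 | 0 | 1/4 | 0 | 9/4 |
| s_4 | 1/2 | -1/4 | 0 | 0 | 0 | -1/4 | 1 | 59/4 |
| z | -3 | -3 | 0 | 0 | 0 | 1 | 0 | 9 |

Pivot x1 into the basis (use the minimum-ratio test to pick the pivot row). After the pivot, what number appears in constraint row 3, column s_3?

Ratio test on column x1 — row 1: (17/2)/1 = 17/2; row 2: (35/4)/(5/2) = 7/2; row 3: (9/4)/(1/2) = 9/2; row 4: (59/4)/(1/2) = 59/2. Minimum is 7/2 at row 2 (s_2 leaves); pivot element 5/2.
Divide row 2 by 5/2; eliminate column x1 from the other rows.
Row 3 update in column s_3: 1/4 − (1/2)·(-1/10) = 3/10.

3/10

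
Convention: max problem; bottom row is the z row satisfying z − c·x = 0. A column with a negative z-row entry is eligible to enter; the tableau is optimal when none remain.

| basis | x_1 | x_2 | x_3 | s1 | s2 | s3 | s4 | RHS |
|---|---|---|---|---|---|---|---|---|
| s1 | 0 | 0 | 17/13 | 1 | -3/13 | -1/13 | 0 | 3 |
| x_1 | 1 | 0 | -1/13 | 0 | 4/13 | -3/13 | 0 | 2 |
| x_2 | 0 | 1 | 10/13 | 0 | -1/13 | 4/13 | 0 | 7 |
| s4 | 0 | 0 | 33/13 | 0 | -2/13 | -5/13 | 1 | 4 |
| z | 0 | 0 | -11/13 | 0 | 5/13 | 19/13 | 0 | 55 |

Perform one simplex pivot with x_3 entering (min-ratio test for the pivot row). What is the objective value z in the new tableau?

Ratio test on column x_3 — row 1: 3/(17/13) = 39/17; row 2: entry -1/13 ≤ 0; row 3: 7/(10/13) = 91/10; row 4: 4/(33/13) = 52/33. Minimum is 52/33 at row 4 (s4 leaves); pivot element 33/13.
Pivot on row 4; the z-row RHS becomes 55 − (-11/13)·(52/33) = 169/3.

169/3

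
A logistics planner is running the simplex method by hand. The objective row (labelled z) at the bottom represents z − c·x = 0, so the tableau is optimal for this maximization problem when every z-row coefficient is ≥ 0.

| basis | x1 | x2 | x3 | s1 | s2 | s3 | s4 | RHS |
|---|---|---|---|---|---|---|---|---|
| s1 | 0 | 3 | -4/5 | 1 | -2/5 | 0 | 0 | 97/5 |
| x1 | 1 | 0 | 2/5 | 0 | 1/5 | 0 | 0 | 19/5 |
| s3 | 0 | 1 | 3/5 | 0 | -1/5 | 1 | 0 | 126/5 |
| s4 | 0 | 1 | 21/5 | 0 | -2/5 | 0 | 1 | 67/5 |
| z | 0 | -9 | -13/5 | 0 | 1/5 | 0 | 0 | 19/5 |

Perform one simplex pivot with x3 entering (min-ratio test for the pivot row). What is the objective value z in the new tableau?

Ratio test on column x3 — row 1: entry -4/5 ≤ 0; row 2: (19/5)/(2/5) = 19/2; row 3: (126/5)/(3/5) = 42; row 4: (67/5)/(21/5) = 67/21. Minimum is 67/21 at row 4 (s4 leaves); pivot element 21/5.
Pivot on row 4; the z-row RHS becomes 19/5 − (-13/5)·(67/21) = 254/21.

254/21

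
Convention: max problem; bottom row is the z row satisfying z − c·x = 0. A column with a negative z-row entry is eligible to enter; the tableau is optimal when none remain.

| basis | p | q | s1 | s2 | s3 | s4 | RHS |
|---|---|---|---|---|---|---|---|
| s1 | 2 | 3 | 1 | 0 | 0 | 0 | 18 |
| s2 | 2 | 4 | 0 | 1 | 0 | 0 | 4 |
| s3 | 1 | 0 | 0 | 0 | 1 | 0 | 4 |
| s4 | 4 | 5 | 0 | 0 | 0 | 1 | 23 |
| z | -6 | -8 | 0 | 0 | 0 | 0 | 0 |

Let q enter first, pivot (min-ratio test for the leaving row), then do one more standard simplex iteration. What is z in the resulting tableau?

Ratio test on column q — row 1: 18/3 = 6; row 2: 4/4 = 1; row 3: entry 0 ≤ 0; row 4: 23/5 = 23/5. Minimum is 1 at row 2 (s2 leaves); pivot element 4.
Pivot on row 2; the z-row RHS becomes 0 − (-8)·1 = 8.
Next entering variable (most negative z-row entry -2): p.
Ratio test on column p — row 1: 15/(1/2) = 30; row 2: 1/(1/2) = 2; row 3: 4/1 = 4; row 4: 18/(3/2) = 12. Minimum is 2 at row 2 (q leaves); pivot element 1/2.
After the second pivot the z-row RHS is 8 − (-2)·2 = 12.

12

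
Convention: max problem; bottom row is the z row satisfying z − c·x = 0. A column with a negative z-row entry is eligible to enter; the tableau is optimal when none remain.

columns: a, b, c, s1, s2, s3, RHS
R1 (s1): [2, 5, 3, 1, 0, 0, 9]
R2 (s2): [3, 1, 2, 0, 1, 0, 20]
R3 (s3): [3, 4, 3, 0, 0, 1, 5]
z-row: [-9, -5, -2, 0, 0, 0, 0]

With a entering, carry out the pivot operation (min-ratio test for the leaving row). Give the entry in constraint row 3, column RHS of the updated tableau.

5/3

Ratio test on column a — row 1: 9/2 = 9/2; row 2: 20/3 = 20/3; row 3: 5/3 = 5/3. Minimum is 5/3 at row 3 (s3 leaves); pivot element 3.
Divide row 3 by 3; eliminate column a from the other rows.
In the new row 3, the RHS entry is the old entry divided by the pivot: 5/3 = 5/3.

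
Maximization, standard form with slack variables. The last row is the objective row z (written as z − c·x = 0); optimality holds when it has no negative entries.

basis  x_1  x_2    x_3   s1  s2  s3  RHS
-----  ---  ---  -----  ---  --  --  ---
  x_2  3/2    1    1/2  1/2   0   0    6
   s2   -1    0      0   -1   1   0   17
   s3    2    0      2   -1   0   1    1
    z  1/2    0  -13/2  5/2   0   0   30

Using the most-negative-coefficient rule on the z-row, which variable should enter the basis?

Negative z-row entries: x_3: -13/2.
The most negative is -13/2 in column x_3, so x_3 enters.

x_3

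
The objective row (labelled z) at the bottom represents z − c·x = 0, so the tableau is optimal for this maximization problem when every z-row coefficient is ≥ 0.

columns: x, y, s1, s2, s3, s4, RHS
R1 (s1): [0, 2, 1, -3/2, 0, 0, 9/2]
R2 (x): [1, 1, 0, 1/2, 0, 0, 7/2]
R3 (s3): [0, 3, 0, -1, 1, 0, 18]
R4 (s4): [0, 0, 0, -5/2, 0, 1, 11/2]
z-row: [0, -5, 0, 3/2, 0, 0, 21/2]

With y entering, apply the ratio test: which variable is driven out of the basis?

Column y entries and ratios — s1: (9/2)/2 = 9/4; x: (7/2)/1 = 7/2; s3: 18/3 = 6; s4: 0 ≤ 0, skip.
Smallest ratio is 9/4 in the row of s1, so s1 leaves.

s1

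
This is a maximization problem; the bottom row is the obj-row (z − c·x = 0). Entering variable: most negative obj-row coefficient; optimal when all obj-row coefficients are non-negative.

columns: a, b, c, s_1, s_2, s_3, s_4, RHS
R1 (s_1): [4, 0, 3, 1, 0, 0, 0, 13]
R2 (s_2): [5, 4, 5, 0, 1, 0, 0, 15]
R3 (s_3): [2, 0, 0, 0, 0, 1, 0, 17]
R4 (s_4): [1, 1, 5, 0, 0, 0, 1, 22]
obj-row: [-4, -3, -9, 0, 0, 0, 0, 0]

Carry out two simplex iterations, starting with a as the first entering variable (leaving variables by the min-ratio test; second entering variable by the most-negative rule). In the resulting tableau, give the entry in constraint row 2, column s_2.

1/5

Ratio test on column a — row 1: 13/4 = 13/4; row 2: 15/5 = 3; row 3: 17/2 = 17/2; row 4: 22/1 = 22. Minimum is 3 at row 2 (s_2 leaves); pivot element 5.
Divide row 2 by 5; eliminate column a from the other rows.
Second iteration: most negative obj-row entry is -5 in column c, so c enters.
Ratio test on column c — row 1: entry -1 ≤ 0; row 2: 3/1 = 3; row 3: entry -2 ≤ 0; row 4: 19/4 = 19/4. Minimum is 3 at row 2 (a leaves); pivot element 1.
Divide row 2 by 1; eliminate column c from the other rows.
After both pivots, the entry at constraint row 2, column s_2 is 1/5.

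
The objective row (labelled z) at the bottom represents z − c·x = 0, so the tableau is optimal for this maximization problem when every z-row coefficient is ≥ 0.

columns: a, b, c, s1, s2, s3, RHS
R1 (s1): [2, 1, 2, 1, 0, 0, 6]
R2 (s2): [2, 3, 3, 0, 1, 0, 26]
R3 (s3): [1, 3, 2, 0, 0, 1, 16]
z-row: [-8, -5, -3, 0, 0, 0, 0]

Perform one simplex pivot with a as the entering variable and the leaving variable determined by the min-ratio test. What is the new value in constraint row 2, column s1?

-1

Ratio test on column a — row 1: 6/2 = 3; row 2: 26/2 = 13; row 3: 16/1 = 16. Minimum is 3 at row 1 (s1 leaves); pivot element 2.
Divide row 1 by 2; eliminate column a from the other rows.
Row 2 update in column s1: 0 − 2·(1/2) = -1.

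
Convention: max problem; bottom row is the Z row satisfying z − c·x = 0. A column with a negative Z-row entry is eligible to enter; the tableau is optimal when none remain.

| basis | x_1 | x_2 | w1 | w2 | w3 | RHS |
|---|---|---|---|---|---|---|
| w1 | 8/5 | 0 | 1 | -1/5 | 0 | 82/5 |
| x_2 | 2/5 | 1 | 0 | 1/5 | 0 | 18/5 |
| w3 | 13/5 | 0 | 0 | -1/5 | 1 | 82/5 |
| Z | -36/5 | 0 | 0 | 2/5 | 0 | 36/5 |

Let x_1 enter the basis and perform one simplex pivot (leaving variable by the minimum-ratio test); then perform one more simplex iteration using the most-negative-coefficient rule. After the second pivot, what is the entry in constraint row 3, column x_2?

1/3

Ratio test on column x_1 — row 1: (82/5)/(8/5) = 41/4; row 2: (18/5)/(2/5) = 9; row 3: (82/5)/(13/5) = 82/13. Minimum is 82/13 at row 3 (w3 leaves); pivot element 13/5.
Divide row 3 by 13/5; eliminate column x_1 from the other rows.
Second iteration: most negative Z-row entry is -2/13 in column w2, so w2 enters.
Ratio test on column w2 — row 1: entry -1/13 ≤ 0; row 2: (14/13)/(3/13) = 14/3; row 3: entry -1/13 ≤ 0. Minimum is 14/3 at row 2 (x_2 leaves); pivot element 3/13.
Divide row 2 by 3/13; eliminate column w2 from the other rows.
After both pivots, the entry at constraint row 3, column x_2 is 1/3.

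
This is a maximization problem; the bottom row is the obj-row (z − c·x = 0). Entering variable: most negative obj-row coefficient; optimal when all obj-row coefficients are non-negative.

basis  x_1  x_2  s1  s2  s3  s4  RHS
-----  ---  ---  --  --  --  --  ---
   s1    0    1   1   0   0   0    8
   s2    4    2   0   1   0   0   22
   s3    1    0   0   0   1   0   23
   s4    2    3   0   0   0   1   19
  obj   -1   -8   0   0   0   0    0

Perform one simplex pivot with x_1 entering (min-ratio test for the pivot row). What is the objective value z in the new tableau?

Ratio test on column x_1 — row 1: entry 0 ≤ 0; row 2: 22/4 = 11/2; row 3: 23/1 = 23; row 4: 19/2 = 19/2. Minimum is 11/2 at row 2 (s2 leaves); pivot element 4.
Pivot on row 2; the obj-row RHS becomes 0 − (-1)·(11/2) = 11/2.

11/2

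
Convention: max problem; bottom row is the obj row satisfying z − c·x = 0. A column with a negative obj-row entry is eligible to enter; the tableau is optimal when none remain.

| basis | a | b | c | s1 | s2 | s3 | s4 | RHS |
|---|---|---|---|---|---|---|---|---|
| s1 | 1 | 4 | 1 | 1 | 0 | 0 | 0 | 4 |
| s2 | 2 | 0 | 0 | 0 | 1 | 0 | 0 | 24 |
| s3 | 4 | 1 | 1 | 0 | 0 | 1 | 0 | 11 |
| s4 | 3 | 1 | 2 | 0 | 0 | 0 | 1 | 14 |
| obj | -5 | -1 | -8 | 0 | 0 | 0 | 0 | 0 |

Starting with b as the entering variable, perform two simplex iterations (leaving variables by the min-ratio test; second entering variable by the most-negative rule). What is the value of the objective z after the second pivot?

32

Ratio test on column b — row 1: 4/4 = 1; row 2: entry 0 ≤ 0; row 3: 11/1 = 11; row 4: 14/1 = 14. Minimum is 1 at row 1 (s1 leaves); pivot element 4.
Pivot on row 1; the obj-row RHS becomes 0 − (-1)·1 = 1.
Next entering variable (most negative obj-row entry -31/4): c.
Ratio test on column c — row 1: 1/(1/4) = 4; row 2: entry 0 ≤ 0; row 3: 10/(3/4) = 40/3; row 4: 13/(7/4) = 52/7. Minimum is 4 at row 1 (b leaves); pivot element 1/4.
After the second pivot the obj-row RHS is 1 − (-31/4)·4 = 32.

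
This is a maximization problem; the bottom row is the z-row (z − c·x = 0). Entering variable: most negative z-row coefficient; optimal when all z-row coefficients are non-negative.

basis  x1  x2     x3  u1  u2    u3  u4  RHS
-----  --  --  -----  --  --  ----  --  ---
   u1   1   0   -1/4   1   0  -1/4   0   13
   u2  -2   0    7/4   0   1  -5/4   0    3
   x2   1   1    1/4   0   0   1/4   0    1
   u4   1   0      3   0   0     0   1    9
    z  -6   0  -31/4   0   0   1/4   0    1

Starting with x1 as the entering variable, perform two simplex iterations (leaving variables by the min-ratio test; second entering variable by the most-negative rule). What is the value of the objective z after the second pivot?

188/9

Ratio test on column x1 — row 1: 13/1 = 13; row 2: entry -2 ≤ 0; row 3: 1/1 = 1; row 4: 9/1 = 9. Minimum is 1 at row 3 (x2 leaves); pivot element 1.
Pivot on row 3; the z-row RHS becomes 1 − (-6)·1 = 7.
Next entering variable (most negative z-row entry -25/4): x3.
Ratio test on column x3 — row 1: entry -1/2 ≤ 0; row 2: 5/(9/4) = 20/9; row 3: 1/(1/4) = 4; row 4: 8/(11/4) = 32/11. Minimum is 20/9 at row 2 (u2 leaves); pivot element 9/4.
After the second pivot the z-row RHS is 7 − (-25/4)·(20/9) = 188/9.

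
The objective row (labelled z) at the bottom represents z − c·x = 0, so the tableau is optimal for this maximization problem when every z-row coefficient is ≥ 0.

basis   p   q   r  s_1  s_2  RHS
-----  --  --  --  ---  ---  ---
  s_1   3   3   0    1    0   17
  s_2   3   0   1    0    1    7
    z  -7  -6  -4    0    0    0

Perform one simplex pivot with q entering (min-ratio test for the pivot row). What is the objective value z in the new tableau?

Ratio test on column q — row 1: 17/3 = 17/3; row 2: entry 0 ≤ 0. Minimum is 17/3 at row 1 (s_1 leaves); pivot element 3.
Pivot on row 1; the z-row RHS becomes 0 − (-6)·(17/3) = 34.

34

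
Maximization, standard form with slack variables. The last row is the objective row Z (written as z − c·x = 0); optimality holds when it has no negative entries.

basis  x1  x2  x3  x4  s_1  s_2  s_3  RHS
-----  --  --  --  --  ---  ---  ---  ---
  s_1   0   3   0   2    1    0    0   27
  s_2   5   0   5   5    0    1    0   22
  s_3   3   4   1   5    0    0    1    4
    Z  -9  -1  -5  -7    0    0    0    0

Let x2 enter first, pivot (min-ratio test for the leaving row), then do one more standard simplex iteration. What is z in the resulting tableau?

Ratio test on column x2 — row 1: 27/3 = 9; row 2: entry 0 ≤ 0; row 3: 4/4 = 1. Minimum is 1 at row 3 (s_3 leaves); pivot element 4.
Pivot on row 3; the Z-row RHS becomes 0 − (-1)·1 = 1.
Next entering variable (most negative Z-row entry -33/4): x1.
Ratio test on column x1 — row 1: entry -9/4 ≤ 0; row 2: 22/5 = 22/5; row 3: 1/(3/4) = 4/3. Minimum is 4/3 at row 3 (x2 leaves); pivot element 3/4.
After the second pivot the Z-row RHS is 1 − (-33/4)·(4/3) = 12.

12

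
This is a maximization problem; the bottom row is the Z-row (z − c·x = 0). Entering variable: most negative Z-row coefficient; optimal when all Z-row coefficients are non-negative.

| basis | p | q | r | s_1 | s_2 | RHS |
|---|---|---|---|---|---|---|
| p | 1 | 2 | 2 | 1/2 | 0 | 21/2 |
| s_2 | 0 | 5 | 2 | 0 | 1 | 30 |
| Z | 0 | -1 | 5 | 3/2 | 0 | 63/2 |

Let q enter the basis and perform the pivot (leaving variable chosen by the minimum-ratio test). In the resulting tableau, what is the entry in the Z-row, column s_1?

Ratio test on column q — row 1: (21/2)/2 = 21/4; row 2: 30/5 = 6. Minimum is 21/4 at row 1 (p leaves); pivot element 2.
Divide row 1 by 2; eliminate column q from the other rows.
Z-row update in column s_1: 3/2 − (-1)·(1/4) = 7/4.

7/4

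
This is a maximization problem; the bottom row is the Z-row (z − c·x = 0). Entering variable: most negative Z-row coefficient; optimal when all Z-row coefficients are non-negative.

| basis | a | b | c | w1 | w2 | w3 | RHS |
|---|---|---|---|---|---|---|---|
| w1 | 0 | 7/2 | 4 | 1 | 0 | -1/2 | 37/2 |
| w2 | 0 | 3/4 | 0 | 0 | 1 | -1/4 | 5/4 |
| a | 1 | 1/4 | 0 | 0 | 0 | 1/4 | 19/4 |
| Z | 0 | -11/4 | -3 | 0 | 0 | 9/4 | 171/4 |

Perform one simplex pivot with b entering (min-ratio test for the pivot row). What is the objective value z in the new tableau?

Ratio test on column b — row 1: (37/2)/(7/2) = 37/7; row 2: (5/4)/(3/4) = 5/3; row 3: (19/4)/(1/4) = 19. Minimum is 5/3 at row 2 (w2 leaves); pivot element 3/4.
Pivot on row 2; the Z-row RHS becomes 171/4 − (-11/4)·(5/3) = 142/3.

142/3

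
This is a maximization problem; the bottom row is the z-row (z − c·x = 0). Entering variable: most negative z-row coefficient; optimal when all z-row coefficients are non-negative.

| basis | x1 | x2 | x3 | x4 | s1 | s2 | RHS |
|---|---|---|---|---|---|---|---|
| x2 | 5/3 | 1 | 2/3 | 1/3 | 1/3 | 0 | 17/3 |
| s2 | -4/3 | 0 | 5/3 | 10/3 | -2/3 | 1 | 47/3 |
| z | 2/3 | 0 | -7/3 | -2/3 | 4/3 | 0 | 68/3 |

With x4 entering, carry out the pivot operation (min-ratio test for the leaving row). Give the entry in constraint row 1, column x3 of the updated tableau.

Ratio test on column x4 — row 1: (17/3)/(1/3) = 17; row 2: (47/3)/(10/3) = 47/10. Minimum is 47/10 at row 2 (s2 leaves); pivot element 10/3.
Divide row 2 by 10/3; eliminate column x4 from the other rows.
Row 1 update in column x3: 2/3 − (1/3)·(1/2) = 1/2.

1/2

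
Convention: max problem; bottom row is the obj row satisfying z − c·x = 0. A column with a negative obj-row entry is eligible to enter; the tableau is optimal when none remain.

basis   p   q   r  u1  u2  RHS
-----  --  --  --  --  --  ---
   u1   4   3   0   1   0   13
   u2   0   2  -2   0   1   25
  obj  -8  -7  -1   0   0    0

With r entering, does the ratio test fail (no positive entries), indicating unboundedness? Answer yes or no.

Every constraint-row entry in column r is ≤ 0, so increasing r is unbounded.

yes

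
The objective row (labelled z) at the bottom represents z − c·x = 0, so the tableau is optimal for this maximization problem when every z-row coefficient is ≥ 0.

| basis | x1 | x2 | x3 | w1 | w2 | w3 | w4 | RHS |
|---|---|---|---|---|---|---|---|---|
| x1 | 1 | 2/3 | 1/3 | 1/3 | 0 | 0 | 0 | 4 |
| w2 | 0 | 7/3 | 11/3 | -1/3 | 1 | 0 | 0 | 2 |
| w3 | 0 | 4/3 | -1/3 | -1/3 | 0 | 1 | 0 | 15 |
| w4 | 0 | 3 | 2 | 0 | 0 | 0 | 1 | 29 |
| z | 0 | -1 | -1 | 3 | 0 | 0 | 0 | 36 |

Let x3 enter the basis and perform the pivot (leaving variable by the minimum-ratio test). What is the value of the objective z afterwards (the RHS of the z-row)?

402/11

Ratio test on column x3 — row 1: 4/(1/3) = 12; row 2: 2/(11/3) = 6/11; row 3: entry -1/3 ≤ 0; row 4: 29/2 = 29/2. Minimum is 6/11 at row 2 (w2 leaves); pivot element 11/3.
Pivot on row 2; the z-row RHS becomes 36 − (-1)·(6/11) = 402/11.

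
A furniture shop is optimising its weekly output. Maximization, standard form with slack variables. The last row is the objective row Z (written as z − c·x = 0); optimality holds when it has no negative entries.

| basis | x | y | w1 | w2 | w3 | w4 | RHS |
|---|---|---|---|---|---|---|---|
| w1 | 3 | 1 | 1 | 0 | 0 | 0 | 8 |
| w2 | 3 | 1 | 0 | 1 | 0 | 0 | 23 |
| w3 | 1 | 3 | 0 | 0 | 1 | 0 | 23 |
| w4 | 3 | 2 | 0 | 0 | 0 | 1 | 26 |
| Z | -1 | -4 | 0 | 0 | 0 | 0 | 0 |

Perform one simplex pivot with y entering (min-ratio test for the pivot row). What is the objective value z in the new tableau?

Ratio test on column y — row 1: 8/1 = 8; row 2: 23/1 = 23; row 3: 23/3 = 23/3; row 4: 26/2 = 13. Minimum is 23/3 at row 3 (w3 leaves); pivot element 3.
Pivot on row 3; the Z-row RHS becomes 0 − (-4)·(23/3) = 92/3.

92/3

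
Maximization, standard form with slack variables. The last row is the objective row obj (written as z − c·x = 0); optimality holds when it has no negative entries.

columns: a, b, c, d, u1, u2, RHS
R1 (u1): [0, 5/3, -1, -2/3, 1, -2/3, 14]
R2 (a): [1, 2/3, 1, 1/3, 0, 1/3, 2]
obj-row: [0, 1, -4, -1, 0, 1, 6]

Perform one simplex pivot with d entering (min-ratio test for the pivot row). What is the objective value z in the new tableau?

12

Ratio test on column d — row 1: entry -2/3 ≤ 0; row 2: 2/(1/3) = 6. Minimum is 6 at row 2 (a leaves); pivot element 1/3.
Pivot on row 2; the obj-row RHS becomes 6 − (-1)·6 = 12.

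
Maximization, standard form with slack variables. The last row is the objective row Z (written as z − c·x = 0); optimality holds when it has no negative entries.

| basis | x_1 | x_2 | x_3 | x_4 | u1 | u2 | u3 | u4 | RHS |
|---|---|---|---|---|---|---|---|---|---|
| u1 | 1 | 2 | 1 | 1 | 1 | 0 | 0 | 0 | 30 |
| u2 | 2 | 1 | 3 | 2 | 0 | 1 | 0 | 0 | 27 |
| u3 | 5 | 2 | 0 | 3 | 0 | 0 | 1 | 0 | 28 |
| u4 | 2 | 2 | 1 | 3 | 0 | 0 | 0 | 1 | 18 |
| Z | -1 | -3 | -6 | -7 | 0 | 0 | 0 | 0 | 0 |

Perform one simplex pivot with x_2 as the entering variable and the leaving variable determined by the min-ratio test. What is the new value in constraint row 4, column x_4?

Ratio test on column x_2 — row 1: 30/2 = 15; row 2: 27/1 = 27; row 3: 28/2 = 14; row 4: 18/2 = 9. Minimum is 9 at row 4 (u4 leaves); pivot element 2.
Divide row 4 by 2; eliminate column x_2 from the other rows.
In the new row 4, the x_4 entry is the old entry divided by the pivot: 3/2 = 3/2.

3/2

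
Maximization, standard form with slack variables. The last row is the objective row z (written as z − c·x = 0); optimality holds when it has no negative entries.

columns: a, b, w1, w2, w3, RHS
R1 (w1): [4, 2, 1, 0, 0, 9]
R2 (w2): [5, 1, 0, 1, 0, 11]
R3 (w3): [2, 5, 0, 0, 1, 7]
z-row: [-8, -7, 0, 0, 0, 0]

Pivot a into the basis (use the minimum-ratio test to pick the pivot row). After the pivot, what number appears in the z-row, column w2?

Ratio test on column a — row 1: 9/4 = 9/4; row 2: 11/5 = 11/5; row 3: 7/2 = 7/2. Minimum is 11/5 at row 2 (w2 leaves); pivot element 5.
Divide row 2 by 5; eliminate column a from the other rows.
z-row update in column w2: 0 − (-8)·(1/5) = 8/5.

8/5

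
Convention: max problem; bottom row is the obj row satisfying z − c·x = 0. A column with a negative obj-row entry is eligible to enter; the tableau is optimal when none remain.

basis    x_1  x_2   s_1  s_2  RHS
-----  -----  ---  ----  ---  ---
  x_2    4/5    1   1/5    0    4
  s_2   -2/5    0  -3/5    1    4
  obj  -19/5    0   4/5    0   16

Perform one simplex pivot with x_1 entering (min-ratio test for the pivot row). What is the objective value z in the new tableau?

35

Ratio test on column x_1 — row 1: 4/(4/5) = 5; row 2: entry -2/5 ≤ 0. Minimum is 5 at row 1 (x_2 leaves); pivot element 4/5.
Pivot on row 1; the obj-row RHS becomes 16 − (-19/5)·5 = 35.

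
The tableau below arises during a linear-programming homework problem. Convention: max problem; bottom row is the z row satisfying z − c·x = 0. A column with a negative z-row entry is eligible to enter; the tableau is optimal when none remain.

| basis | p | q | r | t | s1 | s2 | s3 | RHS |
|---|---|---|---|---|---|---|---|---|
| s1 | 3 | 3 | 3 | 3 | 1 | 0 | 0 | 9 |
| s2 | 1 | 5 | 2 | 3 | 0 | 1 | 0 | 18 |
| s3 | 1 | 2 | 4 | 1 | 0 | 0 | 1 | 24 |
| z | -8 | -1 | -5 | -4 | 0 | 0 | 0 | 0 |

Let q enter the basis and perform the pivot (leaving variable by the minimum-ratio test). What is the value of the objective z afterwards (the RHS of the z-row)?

3

Ratio test on column q — row 1: 9/3 = 3; row 2: 18/5 = 18/5; row 3: 24/2 = 12. Minimum is 3 at row 1 (s1 leaves); pivot element 3.
Pivot on row 1; the z-row RHS becomes 0 − (-1)·3 = 3.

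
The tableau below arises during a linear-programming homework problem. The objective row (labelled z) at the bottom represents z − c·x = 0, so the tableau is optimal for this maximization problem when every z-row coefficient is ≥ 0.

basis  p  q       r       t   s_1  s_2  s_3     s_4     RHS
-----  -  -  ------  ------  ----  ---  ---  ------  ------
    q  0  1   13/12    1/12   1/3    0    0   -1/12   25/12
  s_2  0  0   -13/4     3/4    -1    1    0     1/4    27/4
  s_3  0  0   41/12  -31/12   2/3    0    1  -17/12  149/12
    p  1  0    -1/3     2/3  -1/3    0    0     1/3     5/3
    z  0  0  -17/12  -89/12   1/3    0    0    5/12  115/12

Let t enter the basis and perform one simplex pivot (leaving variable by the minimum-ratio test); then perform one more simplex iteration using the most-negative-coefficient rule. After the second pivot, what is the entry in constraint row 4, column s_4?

4/9

Ratio test on column t — row 1: (25/12)/(1/12) = 25; row 2: (27/4)/(3/4) = 9; row 3: entry -31/12 ≤ 0; row 4: (5/3)/(2/3) = 5/2. Minimum is 5/2 at row 4 (p leaves); pivot element 2/3.
Divide row 4 by 2/3; eliminate column t from the other rows.
Second iteration: most negative z-row entry is -41/8 in column r, so r enters.
Ratio test on column r — row 1: (15/8)/(9/8) = 5/3; row 2: entry -23/8 ≤ 0; row 3: (151/8)/(17/8) = 151/17; row 4: entry -1/2 ≤ 0. Minimum is 5/3 at row 1 (q leaves); pivot element 9/8.
Divide row 1 by 9/8; eliminate column r from the other rows.
After both pivots, the entry at constraint row 4, column s_4 is 4/9.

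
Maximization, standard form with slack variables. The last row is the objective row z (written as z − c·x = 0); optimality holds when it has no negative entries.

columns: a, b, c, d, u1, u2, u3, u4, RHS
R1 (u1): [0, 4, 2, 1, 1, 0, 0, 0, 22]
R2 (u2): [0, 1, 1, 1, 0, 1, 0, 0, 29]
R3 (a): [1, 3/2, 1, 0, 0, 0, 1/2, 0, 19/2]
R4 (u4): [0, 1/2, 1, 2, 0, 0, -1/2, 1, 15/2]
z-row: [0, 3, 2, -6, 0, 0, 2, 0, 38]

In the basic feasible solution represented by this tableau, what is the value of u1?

22

u1 is basic (row 1); its value is the RHS of that row, 22.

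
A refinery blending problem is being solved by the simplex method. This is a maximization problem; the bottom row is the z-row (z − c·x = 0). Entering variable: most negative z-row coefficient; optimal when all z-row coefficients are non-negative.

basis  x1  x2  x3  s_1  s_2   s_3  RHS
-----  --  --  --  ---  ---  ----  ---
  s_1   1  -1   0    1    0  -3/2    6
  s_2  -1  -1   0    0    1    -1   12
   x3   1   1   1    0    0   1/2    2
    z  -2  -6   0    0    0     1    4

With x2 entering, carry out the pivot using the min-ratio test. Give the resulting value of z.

16

Ratio test on column x2 — row 1: entry -1 ≤ 0; row 2: entry -1 ≤ 0; row 3: 2/1 = 2. Minimum is 2 at row 3 (x3 leaves); pivot element 1.
Pivot on row 3; the z-row RHS becomes 4 − (-6)·2 = 16.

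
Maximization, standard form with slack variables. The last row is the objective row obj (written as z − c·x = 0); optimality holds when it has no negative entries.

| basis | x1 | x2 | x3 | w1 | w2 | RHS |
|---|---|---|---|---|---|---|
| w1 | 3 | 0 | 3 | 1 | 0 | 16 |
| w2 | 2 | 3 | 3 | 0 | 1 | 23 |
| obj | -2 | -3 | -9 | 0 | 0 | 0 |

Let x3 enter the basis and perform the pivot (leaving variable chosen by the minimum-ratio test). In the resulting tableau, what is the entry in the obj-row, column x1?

Ratio test on column x3 — row 1: 16/3 = 16/3; row 2: 23/3 = 23/3. Minimum is 16/3 at row 1 (w1 leaves); pivot element 3.
Divide row 1 by 3; eliminate column x3 from the other rows.
obj-row update in column x1: -2 − (-9)·1 = 7.

7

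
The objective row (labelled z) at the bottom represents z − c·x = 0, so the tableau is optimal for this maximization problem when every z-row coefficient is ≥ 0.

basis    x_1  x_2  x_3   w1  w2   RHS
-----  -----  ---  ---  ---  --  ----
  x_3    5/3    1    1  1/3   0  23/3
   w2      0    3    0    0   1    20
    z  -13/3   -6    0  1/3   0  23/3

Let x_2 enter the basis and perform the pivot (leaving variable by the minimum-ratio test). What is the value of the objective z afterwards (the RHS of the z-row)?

Ratio test on column x_2 — row 1: (23/3)/1 = 23/3; row 2: 20/3 = 20/3. Minimum is 20/3 at row 2 (w2 leaves); pivot element 3.
Pivot on row 2; the z-row RHS becomes 23/3 − (-6)·(20/3) = 143/3.

143/3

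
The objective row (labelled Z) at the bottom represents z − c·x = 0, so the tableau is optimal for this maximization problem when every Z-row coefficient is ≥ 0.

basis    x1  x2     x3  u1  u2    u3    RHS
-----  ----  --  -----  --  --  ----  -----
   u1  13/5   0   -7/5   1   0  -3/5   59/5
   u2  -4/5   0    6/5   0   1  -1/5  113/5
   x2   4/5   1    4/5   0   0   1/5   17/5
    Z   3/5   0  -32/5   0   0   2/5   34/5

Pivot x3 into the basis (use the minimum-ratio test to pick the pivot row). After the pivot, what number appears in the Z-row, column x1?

7

Ratio test on column x3 — row 1: entry -7/5 ≤ 0; row 2: (113/5)/(6/5) = 113/6; row 3: (17/5)/(4/5) = 17/4. Minimum is 17/4 at row 3 (x2 leaves); pivot element 4/5.
Divide row 3 by 4/5; eliminate column x3 from the other rows.
Z-row update in column x1: 3/5 − (-32/5)·1 = 7.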